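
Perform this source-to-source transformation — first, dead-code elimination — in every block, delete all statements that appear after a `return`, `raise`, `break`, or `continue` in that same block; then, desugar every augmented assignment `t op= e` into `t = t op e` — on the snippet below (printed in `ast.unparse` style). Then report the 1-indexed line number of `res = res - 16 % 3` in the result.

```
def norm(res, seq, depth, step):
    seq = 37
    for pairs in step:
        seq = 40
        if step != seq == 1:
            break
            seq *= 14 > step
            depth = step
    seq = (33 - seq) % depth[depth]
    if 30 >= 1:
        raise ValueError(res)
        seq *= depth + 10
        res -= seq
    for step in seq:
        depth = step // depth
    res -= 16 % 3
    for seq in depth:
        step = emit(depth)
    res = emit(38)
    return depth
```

12

Transformed code:
def norm(res, seq, depth, step):
    seq = 37
    for pairs in step:
        seq = 40
        if step != seq == 1:
            break
    seq = (33 - seq) % depth[depth]
    if 30 >= 1:
        raise ValueError(res)
    for step in seq:
        depth = step // depth
    res = res - 16 % 3
    for seq in depth:
        step = emit(depth)
    res = emit(38)
    return depth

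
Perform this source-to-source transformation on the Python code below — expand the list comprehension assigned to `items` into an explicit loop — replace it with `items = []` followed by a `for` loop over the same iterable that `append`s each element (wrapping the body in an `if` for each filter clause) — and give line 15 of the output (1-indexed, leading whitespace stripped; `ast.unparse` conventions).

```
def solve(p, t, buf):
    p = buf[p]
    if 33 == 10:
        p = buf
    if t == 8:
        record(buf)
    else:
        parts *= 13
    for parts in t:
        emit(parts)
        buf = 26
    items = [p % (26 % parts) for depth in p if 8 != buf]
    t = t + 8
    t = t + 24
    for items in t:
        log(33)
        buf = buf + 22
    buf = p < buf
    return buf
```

items.append(p % (26 % parts))

Transformed code:
def solve(p, t, buf):
    p = buf[p]
    if 33 == 10:
        p = buf
    if t == 8:
        record(buf)
    else:
        parts *= 13
    for parts in t:
        emit(parts)
        buf = 26
    items = []
    for depth in p:
        if 8 != buf:
            items.append(p % (26 % parts))
    t = t + 8
    t = t + 24
    for items in t:
        log(33)
        buf = buf + 22
    buf = p < buf
    return buf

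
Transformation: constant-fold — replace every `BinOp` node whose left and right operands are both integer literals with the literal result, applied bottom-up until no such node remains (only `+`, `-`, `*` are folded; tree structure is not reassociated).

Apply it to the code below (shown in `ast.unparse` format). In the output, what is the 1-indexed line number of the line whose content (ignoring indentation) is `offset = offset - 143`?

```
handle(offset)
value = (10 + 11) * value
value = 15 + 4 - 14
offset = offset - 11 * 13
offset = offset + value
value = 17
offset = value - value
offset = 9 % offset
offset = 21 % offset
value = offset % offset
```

4

Transformed code:
handle(offset)
value = 21 * value
value = 5
offset = offset - 143
offset = offset + value
value = 17
offset = value - value
offset = 9 % offset
offset = 21 % offset
value = offset % offset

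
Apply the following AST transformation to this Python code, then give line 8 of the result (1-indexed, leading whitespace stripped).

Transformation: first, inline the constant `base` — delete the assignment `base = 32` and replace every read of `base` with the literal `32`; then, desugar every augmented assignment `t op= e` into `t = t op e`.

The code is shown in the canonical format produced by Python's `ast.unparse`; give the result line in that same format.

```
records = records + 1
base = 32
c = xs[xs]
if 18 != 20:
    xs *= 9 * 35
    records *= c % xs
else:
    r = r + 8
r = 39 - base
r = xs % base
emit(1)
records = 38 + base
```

Transformed code:
records = records + 1
c = xs[xs]
if 18 != 20:
    xs = xs * (9 * 35)
    records = records * (c % xs)
else:
    r = r + 8
r = 39 - 32
r = xs % 32
emit(1)
records = 38 + 32

r = 39 - 32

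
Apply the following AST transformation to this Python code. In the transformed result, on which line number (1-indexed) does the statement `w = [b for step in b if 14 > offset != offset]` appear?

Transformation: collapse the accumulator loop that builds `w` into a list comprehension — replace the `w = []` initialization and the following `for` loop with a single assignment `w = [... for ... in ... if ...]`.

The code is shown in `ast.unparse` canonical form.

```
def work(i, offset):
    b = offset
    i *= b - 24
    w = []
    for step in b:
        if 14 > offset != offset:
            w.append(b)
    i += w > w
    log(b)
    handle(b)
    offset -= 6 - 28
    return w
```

Transformed code:
def work(i, offset):
    b = offset
    i *= b - 24
    w = [b for step in b if 14 > offset != offset]
    i += w > w
    log(b)
    handle(b)
    offset -= 6 - 28
    return w

4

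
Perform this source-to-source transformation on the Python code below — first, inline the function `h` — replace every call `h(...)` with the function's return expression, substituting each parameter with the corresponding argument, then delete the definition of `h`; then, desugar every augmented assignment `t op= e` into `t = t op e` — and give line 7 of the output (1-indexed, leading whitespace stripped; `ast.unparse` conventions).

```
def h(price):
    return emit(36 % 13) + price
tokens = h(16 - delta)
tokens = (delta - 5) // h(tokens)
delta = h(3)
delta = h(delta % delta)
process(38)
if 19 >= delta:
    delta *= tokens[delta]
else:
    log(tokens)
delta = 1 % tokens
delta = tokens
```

Transformed code:
tokens = emit(36 % 13) + (16 - delta)
tokens = (delta - 5) // (emit(36 % 13) + tokens)
delta = emit(36 % 13) + 3
delta = emit(36 % 13) + delta % delta
process(38)
if 19 >= delta:
    delta = delta * tokens[delta]
else:
    log(tokens)
delta = 1 % tokens
delta = tokens

delta = delta * tokens[delta]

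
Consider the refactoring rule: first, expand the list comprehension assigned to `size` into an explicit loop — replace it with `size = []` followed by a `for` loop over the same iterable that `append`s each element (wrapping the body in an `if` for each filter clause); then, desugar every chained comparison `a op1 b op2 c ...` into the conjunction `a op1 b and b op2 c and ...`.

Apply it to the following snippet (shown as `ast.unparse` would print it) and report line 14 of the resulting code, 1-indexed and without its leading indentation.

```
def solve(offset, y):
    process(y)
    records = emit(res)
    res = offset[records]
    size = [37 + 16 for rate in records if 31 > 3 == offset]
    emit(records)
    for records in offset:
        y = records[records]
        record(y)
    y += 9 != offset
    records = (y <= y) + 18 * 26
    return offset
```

Transformed code:
def solve(offset, y):
    process(y)
    records = emit(res)
    res = offset[records]
    size = []
    for rate in records:
        if 31 > 3 and 3 == offset:
            size.append(37 + 16)
    emit(records)
    for records in offset:
        y = records[records]
        record(y)
    y += 9 != offset
    records = (y <= y) + 18 * 26
    return offset

records = (y <= y) + 18 * 26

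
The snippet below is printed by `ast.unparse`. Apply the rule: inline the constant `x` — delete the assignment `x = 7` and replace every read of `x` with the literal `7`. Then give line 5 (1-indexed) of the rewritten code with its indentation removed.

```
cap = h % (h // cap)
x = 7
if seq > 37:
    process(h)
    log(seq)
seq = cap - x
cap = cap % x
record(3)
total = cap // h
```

seq = cap - 7

Transformed code:
cap = h % (h // cap)
if seq > 37:
    process(h)
    log(seq)
seq = cap - 7
cap = cap % 7
record(3)
total = cap // h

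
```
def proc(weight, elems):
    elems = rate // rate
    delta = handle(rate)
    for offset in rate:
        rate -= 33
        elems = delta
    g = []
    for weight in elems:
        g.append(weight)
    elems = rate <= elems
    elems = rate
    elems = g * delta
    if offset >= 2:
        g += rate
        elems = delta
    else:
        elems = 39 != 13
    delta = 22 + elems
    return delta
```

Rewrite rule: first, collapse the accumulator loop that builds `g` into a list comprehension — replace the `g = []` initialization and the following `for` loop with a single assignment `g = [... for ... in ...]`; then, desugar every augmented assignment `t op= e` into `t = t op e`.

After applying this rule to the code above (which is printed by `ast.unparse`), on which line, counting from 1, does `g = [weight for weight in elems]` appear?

7

Transformed code:
def proc(weight, elems):
    elems = rate // rate
    delta = handle(rate)
    for offset in rate:
        rate = rate - 33
        elems = delta
    g = [weight for weight in elems]
    elems = rate <= elems
    elems = rate
    elems = g * delta
    if offset >= 2:
        g = g + rate
        elems = delta
    else:
        elems = 39 != 13
    delta = 22 + elems
    return delta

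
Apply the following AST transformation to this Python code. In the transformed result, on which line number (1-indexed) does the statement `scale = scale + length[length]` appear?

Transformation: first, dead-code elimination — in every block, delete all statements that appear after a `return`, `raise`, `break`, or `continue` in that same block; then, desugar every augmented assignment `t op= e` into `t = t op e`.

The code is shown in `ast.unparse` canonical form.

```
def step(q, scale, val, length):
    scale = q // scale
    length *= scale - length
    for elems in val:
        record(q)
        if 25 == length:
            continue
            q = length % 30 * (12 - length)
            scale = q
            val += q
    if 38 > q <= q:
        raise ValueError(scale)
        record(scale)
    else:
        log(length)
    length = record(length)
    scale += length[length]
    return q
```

Transformed code:
def step(q, scale, val, length):
    scale = q // scale
    length = length * (scale - length)
    for elems in val:
        record(q)
        if 25 == length:
            continue
    if 38 > q <= q:
        raise ValueError(scale)
    else:
        log(length)
    length = record(length)
    scale = scale + length[length]
    return q

13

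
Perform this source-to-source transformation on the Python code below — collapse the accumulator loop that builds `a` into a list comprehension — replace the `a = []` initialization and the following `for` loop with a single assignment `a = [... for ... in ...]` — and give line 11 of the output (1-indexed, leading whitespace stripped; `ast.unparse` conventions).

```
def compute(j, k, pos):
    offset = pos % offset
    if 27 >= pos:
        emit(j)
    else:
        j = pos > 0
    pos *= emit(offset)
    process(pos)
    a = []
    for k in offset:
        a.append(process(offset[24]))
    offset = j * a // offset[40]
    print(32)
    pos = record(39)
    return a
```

print(32)

Transformed code:
def compute(j, k, pos):
    offset = pos % offset
    if 27 >= pos:
        emit(j)
    else:
        j = pos > 0
    pos *= emit(offset)
    process(pos)
    a = [process(offset[24]) for k in offset]
    offset = j * a // offset[40]
    print(32)
    pos = record(39)
    return a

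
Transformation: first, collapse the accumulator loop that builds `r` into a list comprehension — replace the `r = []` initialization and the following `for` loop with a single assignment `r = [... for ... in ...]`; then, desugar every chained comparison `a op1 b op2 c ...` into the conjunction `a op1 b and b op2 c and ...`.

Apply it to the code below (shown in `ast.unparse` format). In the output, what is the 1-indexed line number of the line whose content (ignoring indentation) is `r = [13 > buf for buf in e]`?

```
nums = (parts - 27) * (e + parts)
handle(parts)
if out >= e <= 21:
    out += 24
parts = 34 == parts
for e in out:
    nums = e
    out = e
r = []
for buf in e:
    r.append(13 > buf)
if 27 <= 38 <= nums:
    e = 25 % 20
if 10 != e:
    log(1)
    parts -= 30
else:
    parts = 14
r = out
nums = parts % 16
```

9

Transformed code:
nums = (parts - 27) * (e + parts)
handle(parts)
if out >= e and e <= 21:
    out += 24
parts = 34 == parts
for e in out:
    nums = e
    out = e
r = [13 > buf for buf in e]
if 27 <= 38 and 38 <= nums:
    e = 25 % 20
if 10 != e:
    log(1)
    parts -= 30
else:
    parts = 14
r = out
nums = parts % 16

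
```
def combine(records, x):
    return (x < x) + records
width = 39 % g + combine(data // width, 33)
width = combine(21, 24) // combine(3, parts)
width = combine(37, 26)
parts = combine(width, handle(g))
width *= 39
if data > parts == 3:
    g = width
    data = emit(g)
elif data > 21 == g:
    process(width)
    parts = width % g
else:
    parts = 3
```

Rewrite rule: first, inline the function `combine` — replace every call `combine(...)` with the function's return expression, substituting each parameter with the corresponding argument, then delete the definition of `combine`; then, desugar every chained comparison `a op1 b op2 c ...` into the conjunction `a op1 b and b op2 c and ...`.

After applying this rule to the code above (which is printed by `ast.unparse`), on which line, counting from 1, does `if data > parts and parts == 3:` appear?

Transformed code:
width = 39 % g + ((33 < 33) + data // width)
width = ((24 < 24) + 21) // ((parts < parts) + 3)
width = (26 < 26) + 37
parts = (handle(g) < handle(g)) + width
width *= 39
if data > parts and parts == 3:
    g = width
    data = emit(g)
elif data > 21 and 21 == g:
    process(width)
    parts = width % g
else:
    parts = 3

6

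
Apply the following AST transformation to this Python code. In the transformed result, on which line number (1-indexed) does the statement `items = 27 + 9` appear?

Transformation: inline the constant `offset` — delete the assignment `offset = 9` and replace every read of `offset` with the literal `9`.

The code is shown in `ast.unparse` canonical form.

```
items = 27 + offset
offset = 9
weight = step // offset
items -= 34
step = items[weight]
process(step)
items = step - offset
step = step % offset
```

1

Transformed code:
items = 27 + 9
weight = step // 9
items -= 34
step = items[weight]
process(step)
items = step - 9
step = step % 9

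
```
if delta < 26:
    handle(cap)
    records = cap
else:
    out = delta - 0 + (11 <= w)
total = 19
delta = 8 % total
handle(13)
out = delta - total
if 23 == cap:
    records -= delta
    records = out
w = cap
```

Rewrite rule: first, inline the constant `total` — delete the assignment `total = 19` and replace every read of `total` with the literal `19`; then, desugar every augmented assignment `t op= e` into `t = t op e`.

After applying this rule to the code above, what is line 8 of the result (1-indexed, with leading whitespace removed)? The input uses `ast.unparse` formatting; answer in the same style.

Transformed code:
if delta < 26:
    handle(cap)
    records = cap
else:
    out = delta - 0 + (11 <= w)
delta = 8 % 19
handle(13)
out = delta - 19
if 23 == cap:
    records = records - delta
    records = out
w = cap

out = delta - 19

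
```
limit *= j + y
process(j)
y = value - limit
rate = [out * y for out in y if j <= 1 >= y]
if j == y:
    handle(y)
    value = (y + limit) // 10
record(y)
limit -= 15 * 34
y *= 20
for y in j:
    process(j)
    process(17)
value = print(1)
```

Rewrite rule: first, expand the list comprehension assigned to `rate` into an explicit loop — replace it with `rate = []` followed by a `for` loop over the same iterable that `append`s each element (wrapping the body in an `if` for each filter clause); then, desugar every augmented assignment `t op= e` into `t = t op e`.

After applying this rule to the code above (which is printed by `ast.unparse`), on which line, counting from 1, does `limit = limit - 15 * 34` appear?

Transformed code:
limit = limit * (j + y)
process(j)
y = value - limit
rate = []
for out in y:
    if j <= 1 >= y:
        rate.append(out * y)
if j == y:
    handle(y)
    value = (y + limit) // 10
record(y)
limit = limit - 15 * 34
y = y * 20
for y in j:
    process(j)
    process(17)
value = print(1)

12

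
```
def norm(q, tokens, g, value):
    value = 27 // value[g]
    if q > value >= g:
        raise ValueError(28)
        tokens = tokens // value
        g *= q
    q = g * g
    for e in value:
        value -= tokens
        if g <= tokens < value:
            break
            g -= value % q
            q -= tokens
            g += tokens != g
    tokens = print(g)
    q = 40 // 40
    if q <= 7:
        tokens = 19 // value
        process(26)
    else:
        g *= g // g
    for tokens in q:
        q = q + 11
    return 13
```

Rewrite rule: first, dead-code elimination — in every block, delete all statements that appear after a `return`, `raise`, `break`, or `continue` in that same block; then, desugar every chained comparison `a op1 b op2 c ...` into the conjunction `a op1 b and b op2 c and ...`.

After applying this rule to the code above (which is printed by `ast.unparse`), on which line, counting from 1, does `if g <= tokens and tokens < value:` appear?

8

Transformed code:
def norm(q, tokens, g, value):
    value = 27 // value[g]
    if q > value and value >= g:
        raise ValueError(28)
    q = g * g
    for e in value:
        value -= tokens
        if g <= tokens and tokens < value:
            break
    tokens = print(g)
    q = 40 // 40
    if q <= 7:
        tokens = 19 // value
        process(26)
    else:
        g *= g // g
    for tokens in q:
        q = q + 11
    return 13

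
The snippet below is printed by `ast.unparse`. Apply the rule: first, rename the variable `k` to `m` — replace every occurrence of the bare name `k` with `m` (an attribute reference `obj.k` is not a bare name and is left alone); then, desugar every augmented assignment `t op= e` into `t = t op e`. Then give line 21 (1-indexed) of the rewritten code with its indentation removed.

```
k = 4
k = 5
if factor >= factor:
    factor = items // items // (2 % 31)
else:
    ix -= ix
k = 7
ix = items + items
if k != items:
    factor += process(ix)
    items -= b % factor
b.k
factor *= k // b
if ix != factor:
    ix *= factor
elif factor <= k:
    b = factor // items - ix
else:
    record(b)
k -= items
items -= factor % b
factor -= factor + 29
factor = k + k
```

Transformed code:
m = 4
m = 5
if factor >= factor:
    factor = items // items // (2 % 31)
else:
    ix = ix - ix
m = 7
ix = items + items
if m != items:
    factor = factor + process(ix)
    items = items - b % factor
b.k
factor = factor * (m // b)
if ix != factor:
    ix = ix * factor
elif factor <= m:
    b = factor // items - ix
else:
    record(b)
m = m - items
items = items - factor % b
factor = factor - (factor + 29)
factor = m + m

items = items - factor % b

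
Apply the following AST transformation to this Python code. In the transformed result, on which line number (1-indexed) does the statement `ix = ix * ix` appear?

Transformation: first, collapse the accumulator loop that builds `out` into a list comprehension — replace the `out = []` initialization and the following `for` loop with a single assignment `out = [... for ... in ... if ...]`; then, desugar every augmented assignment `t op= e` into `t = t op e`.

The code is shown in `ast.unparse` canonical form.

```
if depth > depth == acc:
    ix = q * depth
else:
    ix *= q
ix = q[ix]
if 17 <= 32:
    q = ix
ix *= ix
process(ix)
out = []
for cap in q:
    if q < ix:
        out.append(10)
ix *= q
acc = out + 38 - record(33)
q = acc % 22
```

Transformed code:
if depth > depth == acc:
    ix = q * depth
else:
    ix = ix * q
ix = q[ix]
if 17 <= 32:
    q = ix
ix = ix * ix
process(ix)
out = [10 for cap in q if q < ix]
ix = ix * q
acc = out + 38 - record(33)
q = acc % 22

8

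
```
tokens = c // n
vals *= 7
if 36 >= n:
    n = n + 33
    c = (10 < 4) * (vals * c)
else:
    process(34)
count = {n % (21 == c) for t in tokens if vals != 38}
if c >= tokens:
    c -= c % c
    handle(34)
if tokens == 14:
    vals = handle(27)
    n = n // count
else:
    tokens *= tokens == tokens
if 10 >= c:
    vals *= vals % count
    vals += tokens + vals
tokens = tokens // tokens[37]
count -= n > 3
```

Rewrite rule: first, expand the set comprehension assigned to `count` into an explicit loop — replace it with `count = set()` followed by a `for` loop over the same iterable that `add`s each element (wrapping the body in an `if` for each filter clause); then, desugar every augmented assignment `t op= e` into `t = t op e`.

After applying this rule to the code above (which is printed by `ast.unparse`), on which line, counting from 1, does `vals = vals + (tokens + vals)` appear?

22

Transformed code:
tokens = c // n
vals = vals * 7
if 36 >= n:
    n = n + 33
    c = (10 < 4) * (vals * c)
else:
    process(34)
count = set()
for t in tokens:
    if vals != 38:
        count.add(n % (21 == c))
if c >= tokens:
    c = c - c % c
    handle(34)
if tokens == 14:
    vals = handle(27)
    n = n // count
else:
    tokens = tokens * (tokens == tokens)
if 10 >= c:
    vals = vals * (vals % count)
    vals = vals + (tokens + vals)
tokens = tokens // tokens[37]
count = count - (n > 3)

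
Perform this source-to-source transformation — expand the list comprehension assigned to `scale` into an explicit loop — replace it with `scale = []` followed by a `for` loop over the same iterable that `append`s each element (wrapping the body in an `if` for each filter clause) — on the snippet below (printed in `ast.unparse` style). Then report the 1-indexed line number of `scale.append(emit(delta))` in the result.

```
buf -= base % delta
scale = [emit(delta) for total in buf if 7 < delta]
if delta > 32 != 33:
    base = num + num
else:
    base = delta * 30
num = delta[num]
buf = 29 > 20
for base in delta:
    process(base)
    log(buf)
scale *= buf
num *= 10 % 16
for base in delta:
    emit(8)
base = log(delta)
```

Transformed code:
buf -= base % delta
scale = []
for total in buf:
    if 7 < delta:
        scale.append(emit(delta))
if delta > 32 != 33:
    base = num + num
else:
    base = delta * 30
num = delta[num]
buf = 29 > 20
for base in delta:
    process(base)
    log(buf)
scale *= buf
num *= 10 % 16
for base in delta:
    emit(8)
base = log(delta)

5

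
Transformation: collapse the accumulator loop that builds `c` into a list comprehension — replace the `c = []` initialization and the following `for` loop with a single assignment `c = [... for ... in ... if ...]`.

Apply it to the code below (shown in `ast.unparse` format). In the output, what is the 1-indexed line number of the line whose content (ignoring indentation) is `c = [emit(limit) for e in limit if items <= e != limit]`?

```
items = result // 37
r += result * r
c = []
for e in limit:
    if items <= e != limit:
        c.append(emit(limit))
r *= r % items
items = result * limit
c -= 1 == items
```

Transformed code:
items = result // 37
r += result * r
c = [emit(limit) for e in limit if items <= e != limit]
r *= r % items
items = result * limit
c -= 1 == items

3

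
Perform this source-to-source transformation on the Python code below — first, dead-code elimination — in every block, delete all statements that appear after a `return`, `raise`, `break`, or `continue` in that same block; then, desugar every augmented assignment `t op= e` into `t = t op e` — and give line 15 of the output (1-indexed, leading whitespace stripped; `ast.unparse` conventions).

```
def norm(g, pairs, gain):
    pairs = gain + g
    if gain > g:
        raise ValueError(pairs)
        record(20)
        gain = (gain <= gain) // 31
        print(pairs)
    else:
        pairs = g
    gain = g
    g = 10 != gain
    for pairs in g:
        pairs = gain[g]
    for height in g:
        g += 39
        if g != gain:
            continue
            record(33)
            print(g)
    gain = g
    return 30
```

Transformed code:
def norm(g, pairs, gain):
    pairs = gain + g
    if gain > g:
        raise ValueError(pairs)
    else:
        pairs = g
    gain = g
    g = 10 != gain
    for pairs in g:
        pairs = gain[g]
    for height in g:
        g = g + 39
        if g != gain:
            continue
    gain = g
    return 30

gain = g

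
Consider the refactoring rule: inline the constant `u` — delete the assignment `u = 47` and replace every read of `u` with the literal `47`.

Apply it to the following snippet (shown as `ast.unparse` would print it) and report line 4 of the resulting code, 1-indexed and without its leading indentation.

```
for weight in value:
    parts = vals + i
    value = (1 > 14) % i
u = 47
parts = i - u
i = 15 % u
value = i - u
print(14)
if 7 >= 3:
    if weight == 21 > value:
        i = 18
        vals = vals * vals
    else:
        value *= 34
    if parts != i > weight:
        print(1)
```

Transformed code:
for weight in value:
    parts = vals + i
    value = (1 > 14) % i
parts = i - 47
i = 15 % 47
value = i - 47
print(14)
if 7 >= 3:
    if weight == 21 > value:
        i = 18
        vals = vals * vals
    else:
        value *= 34
    if parts != i > weight:
        print(1)

parts = i - 47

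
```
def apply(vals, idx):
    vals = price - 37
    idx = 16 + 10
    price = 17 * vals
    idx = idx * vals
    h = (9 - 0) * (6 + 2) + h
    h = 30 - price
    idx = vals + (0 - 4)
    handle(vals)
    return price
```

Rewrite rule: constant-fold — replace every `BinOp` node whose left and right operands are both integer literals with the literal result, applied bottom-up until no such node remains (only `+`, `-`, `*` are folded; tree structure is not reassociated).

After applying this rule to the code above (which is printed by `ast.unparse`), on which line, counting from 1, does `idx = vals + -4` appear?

8

Transformed code:
def apply(vals, idx):
    vals = price - 37
    idx = 26
    price = 17 * vals
    idx = idx * vals
    h = 72 + h
    h = 30 - price
    idx = vals + -4
    handle(vals)
    return price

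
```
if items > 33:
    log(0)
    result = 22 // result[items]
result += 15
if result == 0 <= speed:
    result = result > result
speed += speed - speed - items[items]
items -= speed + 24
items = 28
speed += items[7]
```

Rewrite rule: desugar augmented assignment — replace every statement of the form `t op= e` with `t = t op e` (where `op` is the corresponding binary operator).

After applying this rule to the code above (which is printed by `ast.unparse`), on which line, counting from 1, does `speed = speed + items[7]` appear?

Transformed code:
if items > 33:
    log(0)
    result = 22 // result[items]
result = result + 15
if result == 0 <= speed:
    result = result > result
speed = speed + (speed - speed - items[items])
items = items - (speed + 24)
items = 28
speed = speed + items[7]

10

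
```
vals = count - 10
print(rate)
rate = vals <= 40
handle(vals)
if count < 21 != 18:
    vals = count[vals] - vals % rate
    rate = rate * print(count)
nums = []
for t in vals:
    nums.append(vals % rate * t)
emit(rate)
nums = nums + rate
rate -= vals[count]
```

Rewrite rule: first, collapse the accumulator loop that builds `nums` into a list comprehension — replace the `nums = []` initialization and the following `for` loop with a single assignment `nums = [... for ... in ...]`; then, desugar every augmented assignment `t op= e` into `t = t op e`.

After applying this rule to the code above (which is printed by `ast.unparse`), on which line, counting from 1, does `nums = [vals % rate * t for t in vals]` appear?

8

Transformed code:
vals = count - 10
print(rate)
rate = vals <= 40
handle(vals)
if count < 21 != 18:
    vals = count[vals] - vals % rate
    rate = rate * print(count)
nums = [vals % rate * t for t in vals]
emit(rate)
nums = nums + rate
rate = rate - vals[count]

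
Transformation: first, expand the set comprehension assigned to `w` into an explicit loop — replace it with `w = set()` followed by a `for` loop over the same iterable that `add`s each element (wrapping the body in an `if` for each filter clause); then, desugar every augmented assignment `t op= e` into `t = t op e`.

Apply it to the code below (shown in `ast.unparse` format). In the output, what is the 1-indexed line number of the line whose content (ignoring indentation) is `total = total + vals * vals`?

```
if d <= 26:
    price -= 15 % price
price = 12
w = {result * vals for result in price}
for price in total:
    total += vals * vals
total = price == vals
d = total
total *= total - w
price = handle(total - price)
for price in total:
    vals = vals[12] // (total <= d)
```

8

Transformed code:
if d <= 26:
    price = price - 15 % price
price = 12
w = set()
for result in price:
    w.add(result * vals)
for price in total:
    total = total + vals * vals
total = price == vals
d = total
total = total * (total - w)
price = handle(total - price)
for price in total:
    vals = vals[12] // (total <= d)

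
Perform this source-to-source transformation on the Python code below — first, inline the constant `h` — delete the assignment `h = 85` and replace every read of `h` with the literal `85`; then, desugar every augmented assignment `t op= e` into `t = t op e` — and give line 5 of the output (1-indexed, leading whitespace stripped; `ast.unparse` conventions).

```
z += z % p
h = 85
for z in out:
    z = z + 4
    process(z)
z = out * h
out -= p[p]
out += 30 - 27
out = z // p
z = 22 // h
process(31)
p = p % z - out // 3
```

Transformed code:
z = z + z % p
for z in out:
    z = z + 4
    process(z)
z = out * 85
out = out - p[p]
out = out + (30 - 27)
out = z // p
z = 22 // 85
process(31)
p = p % z - out // 3

z = out * 85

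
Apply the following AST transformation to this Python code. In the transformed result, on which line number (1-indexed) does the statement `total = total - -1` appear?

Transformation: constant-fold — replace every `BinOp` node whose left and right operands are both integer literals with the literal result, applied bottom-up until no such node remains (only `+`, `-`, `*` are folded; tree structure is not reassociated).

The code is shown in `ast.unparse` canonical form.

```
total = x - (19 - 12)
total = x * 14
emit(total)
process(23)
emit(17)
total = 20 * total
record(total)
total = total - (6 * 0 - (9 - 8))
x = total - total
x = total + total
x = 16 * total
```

8

Transformed code:
total = x - 7
total = x * 14
emit(total)
process(23)
emit(17)
total = 20 * total
record(total)
total = total - -1
x = total - total
x = total + total
x = 16 * total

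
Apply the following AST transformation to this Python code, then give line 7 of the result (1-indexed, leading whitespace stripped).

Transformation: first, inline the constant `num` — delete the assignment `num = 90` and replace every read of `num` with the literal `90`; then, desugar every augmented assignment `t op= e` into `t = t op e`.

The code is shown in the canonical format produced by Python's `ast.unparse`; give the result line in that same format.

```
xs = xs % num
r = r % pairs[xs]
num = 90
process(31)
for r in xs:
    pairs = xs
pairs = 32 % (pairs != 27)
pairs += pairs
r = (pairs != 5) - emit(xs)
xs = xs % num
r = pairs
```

pairs = pairs + pairs

Transformed code:
xs = xs % 90
r = r % pairs[xs]
process(31)
for r in xs:
    pairs = xs
pairs = 32 % (pairs != 27)
pairs = pairs + pairs
r = (pairs != 5) - emit(xs)
xs = xs % 90
r = pairs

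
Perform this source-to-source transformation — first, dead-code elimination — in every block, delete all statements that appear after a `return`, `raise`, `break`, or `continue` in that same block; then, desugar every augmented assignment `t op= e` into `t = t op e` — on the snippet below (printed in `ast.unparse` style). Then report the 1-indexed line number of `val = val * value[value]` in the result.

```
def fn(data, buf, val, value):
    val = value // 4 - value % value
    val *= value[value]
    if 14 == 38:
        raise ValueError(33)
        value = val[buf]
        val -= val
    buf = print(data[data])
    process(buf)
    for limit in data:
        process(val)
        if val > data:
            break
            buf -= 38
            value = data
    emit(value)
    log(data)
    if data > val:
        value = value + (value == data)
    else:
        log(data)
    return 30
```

Transformed code:
def fn(data, buf, val, value):
    val = value // 4 - value % value
    val = val * value[value]
    if 14 == 38:
        raise ValueError(33)
    buf = print(data[data])
    process(buf)
    for limit in data:
        process(val)
        if val > data:
            break
    emit(value)
    log(data)
    if data > val:
        value = value + (value == data)
    else:
        log(data)
    return 30

3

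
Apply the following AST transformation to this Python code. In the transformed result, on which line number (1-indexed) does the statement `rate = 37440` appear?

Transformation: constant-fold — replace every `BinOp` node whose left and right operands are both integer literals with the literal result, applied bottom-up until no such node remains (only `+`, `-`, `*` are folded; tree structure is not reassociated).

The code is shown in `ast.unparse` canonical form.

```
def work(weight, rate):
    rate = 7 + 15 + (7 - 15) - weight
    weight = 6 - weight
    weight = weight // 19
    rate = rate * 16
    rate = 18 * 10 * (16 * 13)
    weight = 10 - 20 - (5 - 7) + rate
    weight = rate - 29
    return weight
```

Transformed code:
def work(weight, rate):
    rate = 14 - weight
    weight = 6 - weight
    weight = weight // 19
    rate = rate * 16
    rate = 37440
    weight = -8 + rate
    weight = rate - 29
    return weight

6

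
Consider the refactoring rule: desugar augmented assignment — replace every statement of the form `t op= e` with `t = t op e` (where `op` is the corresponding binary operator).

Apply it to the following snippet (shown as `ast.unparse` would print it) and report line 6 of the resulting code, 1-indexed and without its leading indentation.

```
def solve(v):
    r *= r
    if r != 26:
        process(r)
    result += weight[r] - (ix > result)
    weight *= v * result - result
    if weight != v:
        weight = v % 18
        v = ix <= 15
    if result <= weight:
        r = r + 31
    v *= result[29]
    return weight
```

weight = weight * (v * result - result)

Transformed code:
def solve(v):
    r = r * r
    if r != 26:
        process(r)
    result = result + (weight[r] - (ix > result))
    weight = weight * (v * result - result)
    if weight != v:
        weight = v % 18
        v = ix <= 15
    if result <= weight:
        r = r + 31
    v = v * result[29]
    return weight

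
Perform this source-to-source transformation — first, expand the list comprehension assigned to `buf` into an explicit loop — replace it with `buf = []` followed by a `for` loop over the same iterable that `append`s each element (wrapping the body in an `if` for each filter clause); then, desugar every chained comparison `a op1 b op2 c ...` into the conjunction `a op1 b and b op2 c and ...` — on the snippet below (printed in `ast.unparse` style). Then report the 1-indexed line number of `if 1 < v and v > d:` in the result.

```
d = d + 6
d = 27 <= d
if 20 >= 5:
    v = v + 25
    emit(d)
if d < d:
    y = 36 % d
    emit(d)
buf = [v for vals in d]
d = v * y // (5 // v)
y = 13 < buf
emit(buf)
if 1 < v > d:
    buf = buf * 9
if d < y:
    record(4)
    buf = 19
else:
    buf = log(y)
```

Transformed code:
d = d + 6
d = 27 <= d
if 20 >= 5:
    v = v + 25
    emit(d)
if d < d:
    y = 36 % d
    emit(d)
buf = []
for vals in d:
    buf.append(v)
d = v * y // (5 // v)
y = 13 < buf
emit(buf)
if 1 < v and v > d:
    buf = buf * 9
if d < y:
    record(4)
    buf = 19
else:
    buf = log(y)

15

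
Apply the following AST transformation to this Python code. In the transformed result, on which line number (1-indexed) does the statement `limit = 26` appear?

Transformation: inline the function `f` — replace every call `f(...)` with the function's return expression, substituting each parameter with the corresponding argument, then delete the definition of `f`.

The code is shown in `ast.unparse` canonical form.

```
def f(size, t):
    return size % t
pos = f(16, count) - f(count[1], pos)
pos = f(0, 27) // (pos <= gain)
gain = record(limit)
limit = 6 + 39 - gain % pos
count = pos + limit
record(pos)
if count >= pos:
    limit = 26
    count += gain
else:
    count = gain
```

Transformed code:
pos = 16 % count - count[1] % pos
pos = 0 % 27 // (pos <= gain)
gain = record(limit)
limit = 6 + 39 - gain % pos
count = pos + limit
record(pos)
if count >= pos:
    limit = 26
    count += gain
else:
    count = gain

8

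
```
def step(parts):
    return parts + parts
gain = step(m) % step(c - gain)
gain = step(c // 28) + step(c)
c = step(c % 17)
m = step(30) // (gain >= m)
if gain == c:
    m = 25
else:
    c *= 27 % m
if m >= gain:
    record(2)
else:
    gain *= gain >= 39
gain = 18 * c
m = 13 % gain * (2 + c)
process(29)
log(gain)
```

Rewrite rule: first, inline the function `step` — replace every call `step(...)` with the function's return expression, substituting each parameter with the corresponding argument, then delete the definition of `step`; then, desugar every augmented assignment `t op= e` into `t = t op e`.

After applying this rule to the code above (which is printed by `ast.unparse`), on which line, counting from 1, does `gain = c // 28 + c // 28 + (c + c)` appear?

Transformed code:
gain = (m + m) % (c - gain + (c - gain))
gain = c // 28 + c // 28 + (c + c)
c = c % 17 + c % 17
m = (30 + 30) // (gain >= m)
if gain == c:
    m = 25
else:
    c = c * (27 % m)
if m >= gain:
    record(2)
else:
    gain = gain * (gain >= 39)
gain = 18 * c
m = 13 % gain * (2 + c)
process(29)
log(gain)

2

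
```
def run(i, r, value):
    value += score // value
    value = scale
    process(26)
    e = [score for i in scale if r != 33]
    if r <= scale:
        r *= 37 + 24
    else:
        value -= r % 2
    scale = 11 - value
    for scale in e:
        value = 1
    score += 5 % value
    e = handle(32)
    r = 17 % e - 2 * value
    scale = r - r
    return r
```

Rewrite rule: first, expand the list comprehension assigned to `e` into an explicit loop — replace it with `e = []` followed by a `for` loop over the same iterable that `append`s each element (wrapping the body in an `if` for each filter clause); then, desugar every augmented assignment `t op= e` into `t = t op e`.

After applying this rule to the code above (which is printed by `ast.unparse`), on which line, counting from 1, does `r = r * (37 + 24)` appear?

Transformed code:
def run(i, r, value):
    value = value + score // value
    value = scale
    process(26)
    e = []
    for i in scale:
        if r != 33:
            e.append(score)
    if r <= scale:
        r = r * (37 + 24)
    else:
        value = value - r % 2
    scale = 11 - value
    for scale in e:
        value = 1
    score = score + 5 % value
    e = handle(32)
    r = 17 % e - 2 * value
    scale = r - r
    return r

10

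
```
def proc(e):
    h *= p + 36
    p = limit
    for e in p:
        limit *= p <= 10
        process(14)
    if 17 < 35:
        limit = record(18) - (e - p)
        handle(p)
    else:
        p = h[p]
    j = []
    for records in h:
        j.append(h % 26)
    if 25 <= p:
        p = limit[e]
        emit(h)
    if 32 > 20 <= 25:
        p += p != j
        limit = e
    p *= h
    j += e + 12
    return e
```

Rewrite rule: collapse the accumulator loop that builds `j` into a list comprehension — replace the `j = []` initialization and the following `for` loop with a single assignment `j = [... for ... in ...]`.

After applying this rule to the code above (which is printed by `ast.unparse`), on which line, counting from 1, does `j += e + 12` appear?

Transformed code:
def proc(e):
    h *= p + 36
    p = limit
    for e in p:
        limit *= p <= 10
        process(14)
    if 17 < 35:
        limit = record(18) - (e - p)
        handle(p)
    else:
        p = h[p]
    j = [h % 26 for records in h]
    if 25 <= p:
        p = limit[e]
        emit(h)
    if 32 > 20 <= 25:
        p += p != j
        limit = e
    p *= h
    j += e + 12
    return e

20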